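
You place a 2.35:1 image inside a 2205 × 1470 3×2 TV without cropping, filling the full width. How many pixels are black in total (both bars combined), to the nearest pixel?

The image is 2205 / 2.350 ≈ 938.2979 px tall.
Black = 1470 − 938.2979 = 531.7021 px.
Bar area = 531.7021 × 2205 ≈ 1172403 px.

1172403 pixels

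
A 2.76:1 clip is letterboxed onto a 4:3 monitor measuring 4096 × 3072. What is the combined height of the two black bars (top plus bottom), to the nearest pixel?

1588 px

Since 2.760 > 1.333, the clip is width-limited.
Content height = 4096 / 2.760 ≈ 1484.06 px.
Black = 3072 − 1484.06 = 1587.94 px.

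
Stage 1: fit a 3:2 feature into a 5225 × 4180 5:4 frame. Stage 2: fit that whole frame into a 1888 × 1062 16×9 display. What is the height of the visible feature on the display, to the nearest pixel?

3:2 in 5225×4180: fills the width, so the feature is 5225.00 × 3483.33.
5:4 in 1888×1062: fills the height, so the intermediate becomes 1327.50 × 1062.00 — a scale of ×0.2541.
So the feature's height is 3483.33 × 0.2541 ≈ 885.00.

885 px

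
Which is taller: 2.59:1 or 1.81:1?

2.59 and 1.81; 2.59 > 1.81. The smaller width-to-height ratio is the taller frame.

1.81:1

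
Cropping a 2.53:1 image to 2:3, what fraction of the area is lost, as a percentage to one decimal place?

2:3 is narrower than 2.53:1, so the crop keeps the full height and trims the width.
Area ratio = (0.667)/(2.530) = 26.35%; the remaining 73.65% is cropped out.

73.6%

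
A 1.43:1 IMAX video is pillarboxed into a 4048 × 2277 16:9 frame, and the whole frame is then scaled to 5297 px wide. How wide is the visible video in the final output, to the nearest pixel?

4261 px

In the 4048×2277 frame the video fills the height: width = 2277 × 1.430 ≈ 3256.11 px.
Resizing to 5297 px wide multiplies everything by 1.3085: 3256.11 → 4260.77 px.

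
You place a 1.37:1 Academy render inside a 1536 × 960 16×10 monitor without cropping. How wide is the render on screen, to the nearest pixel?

Since 1.370 < 1.600, the render is height-limited.
The render is 960 × 1.370 ≈ 1315.20 px wide.

1315 px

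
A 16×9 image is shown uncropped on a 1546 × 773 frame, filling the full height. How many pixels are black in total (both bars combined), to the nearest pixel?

The image is 773 × 16/9 ≈ 1374.2222 px wide.
Leftover width: 1546 − 1374.2222 = 171.7778 px.
That's 171.7778 × 773 ≈ 132784 black pixels.

132784 pixels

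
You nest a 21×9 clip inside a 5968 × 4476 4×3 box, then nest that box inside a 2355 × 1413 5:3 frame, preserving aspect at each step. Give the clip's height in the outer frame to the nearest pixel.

First fit — 21×9 into 5968×4476 spans the width: 5968.00 × 2557.71.
The 4×3 canvas is height-limited in 2355×1413, giving 1884.00 × 1413.00; scale factor 0.3157.
The clip scales with it: height 2557.71 × 0.3157 ≈ 807.43.

807 px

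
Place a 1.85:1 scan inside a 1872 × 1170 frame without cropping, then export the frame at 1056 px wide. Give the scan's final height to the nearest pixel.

At 1872×1170 the scan is width-limited, so height = 1872 / 1.850 ≈ 1011.89 px.
Scaling 1872 → 1056 is ×0.5641, so the height becomes 1011.89 × 0.5641 ≈ 570.81 px.

571 px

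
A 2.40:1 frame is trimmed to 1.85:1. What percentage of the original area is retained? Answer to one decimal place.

Going from 2.40:1 to 1.85:1 means cutting width while keeping height.
Fraction kept = (1.850)/(2.400) ≈ 77.08%.

77.1%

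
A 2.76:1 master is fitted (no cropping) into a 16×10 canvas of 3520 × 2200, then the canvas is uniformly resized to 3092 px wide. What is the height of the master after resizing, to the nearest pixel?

In the 3520×2200 frame the master fills the width: height = 3520 / 2.760 ≈ 1275.36 px.
The frame scales by 3092/3520 = 0.8784; 1275.36 × 0.8784 ≈ 1120.29 px.

1120 px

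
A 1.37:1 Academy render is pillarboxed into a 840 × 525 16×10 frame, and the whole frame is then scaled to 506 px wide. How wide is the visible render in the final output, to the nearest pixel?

433 px

In the 840×525 frame the render fills the height: width = 525 × 1.370 ≈ 719.25 px.
Resizing to 506 px wide multiplies everything by 0.6024: 719.25 → 433.26 px.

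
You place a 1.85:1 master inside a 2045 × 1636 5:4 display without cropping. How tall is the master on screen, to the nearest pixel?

1105 px

1.85:1 is wider than 5:4, so it spans the full width.
The master is 2045 / 1.850 ≈ 1105.41 px tall.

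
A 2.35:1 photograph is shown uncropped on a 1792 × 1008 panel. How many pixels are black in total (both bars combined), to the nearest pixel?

439841 pixels

2.35:1 is wider than 16×9, so it spans the full width.
That makes the image 762.5532 px tall (1792 / 2.350).
Black = 1008 − 762.5532 = 245.4468 px.
That's 245.4468 × 1792 ≈ 439841 black pixels.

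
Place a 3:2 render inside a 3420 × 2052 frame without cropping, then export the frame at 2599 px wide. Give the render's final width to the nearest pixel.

In the 3420×2052 frame the render fills the height: width = 2052 × 3/2 ≈ 3078.00 px.
The frame scales by 2599/3420 = 0.7599; 3078.00 × 0.7599 ≈ 2339.10 px.

2339 px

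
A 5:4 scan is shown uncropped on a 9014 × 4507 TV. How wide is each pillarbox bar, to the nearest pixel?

1690 px

5:4 (1.250) < Univisium 2:1 (2.000), so the scan fills the height.
Content width = 4507 × 5/4 ≈ 5633.75 px.
9014 − 5633.75 = 3380.25 px of bars (1690.12 each).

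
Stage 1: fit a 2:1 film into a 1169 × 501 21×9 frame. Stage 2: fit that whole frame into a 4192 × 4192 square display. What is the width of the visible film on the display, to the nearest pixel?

First fit — 2:1 into 1169×501 spans the height: 1002.00 × 501.00.
The 21×9 canvas is width-limited in 4192×4192, giving 4192.00 × 1796.57; scale factor 3.5860.
The film scales with it: width 1002.00 × 3.5860 ≈ 3593.14.

3593 px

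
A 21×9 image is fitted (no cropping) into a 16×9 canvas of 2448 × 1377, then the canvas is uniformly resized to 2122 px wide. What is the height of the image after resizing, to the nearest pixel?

909 px

Fitted into 2448×1377, the image spans the width; its height is 2448 × 9/21 ≈ 1049.14 px.
Resizing to 2122 px wide multiplies everything by 0.8668: 1049.14 → 909.43 px.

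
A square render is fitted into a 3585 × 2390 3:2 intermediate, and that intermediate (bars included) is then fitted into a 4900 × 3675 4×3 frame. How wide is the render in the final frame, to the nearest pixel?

3267 px

square in 3585×2390: fills the height, so the render is 2390.00 × 2390.00.
3:2 in 4900×3675: fills the width, so the intermediate becomes 4900.00 × 3266.67 — a scale of ×1.3668.
So the render's width is 2390.00 × 1.3668 ≈ 3266.67.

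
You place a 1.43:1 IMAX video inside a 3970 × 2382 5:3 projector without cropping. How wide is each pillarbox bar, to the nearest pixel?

282 px

1.43:1 IMAX (1.430) < 5:3 (1.667), so the video fills the height.
Content width = 2382 × 1.430 ≈ 3406.26 px.
3970 − 3406.26 = 563.74 px of bars (281.87 each).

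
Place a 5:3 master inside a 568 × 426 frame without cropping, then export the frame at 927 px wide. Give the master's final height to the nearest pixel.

556 px

At 568×426 the master is width-limited, so height = 568 × 3/5 ≈ 340.80 px.
Resizing to 927 px wide multiplies everything by 1.6320: 340.80 → 556.20 px.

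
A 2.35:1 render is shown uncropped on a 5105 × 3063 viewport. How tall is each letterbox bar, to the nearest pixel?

2.35:1 is wider than 5:3, so it spans the full width.
Content height = 5105 / 2.350 ≈ 2172.34 px.
3063 − 2172.34 = 890.66 px of bars (445.33 each).

445 px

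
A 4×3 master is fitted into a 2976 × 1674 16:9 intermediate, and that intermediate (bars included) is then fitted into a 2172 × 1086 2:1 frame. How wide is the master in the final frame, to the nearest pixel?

Inside the 2976×1674 canvas the master is height-limited at 2232.00 × 1674.00.
Second fit — the 16:9 canvas into 2172×1086 spans the height: 1930.67 × 1086.00 (×0.6487 from 2976×1674).
Applying the same ×0.6487: 2232.00 → 1448.00.

1448 px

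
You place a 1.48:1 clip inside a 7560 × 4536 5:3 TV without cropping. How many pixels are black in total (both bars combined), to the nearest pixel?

3840722 pixels

Since 1.480 < 1.667, the clip is height-limited.
Content width = 4536 × 1.480 ≈ 6713.2800 px.
Black = 7560 − 6713.2800 = 846.7200 px.
That's 846.7200 × 4536 ≈ 3840722 black pixels.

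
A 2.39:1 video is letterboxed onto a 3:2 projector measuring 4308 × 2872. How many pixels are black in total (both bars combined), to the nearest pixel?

4607361 pixels

Since 2.390 > 1.500, the video is width-limited.
The video is 4308 / 2.390 ≈ 1802.5105 px tall.
Leftover height: 2872 − 1802.5105 = 1069.4895 px.
Across the 4308-px span: 1069.4895 × 4308 ≈ 4607361 px.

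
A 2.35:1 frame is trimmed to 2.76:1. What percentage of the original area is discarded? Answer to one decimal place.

14.9%

The width stays; only height is cut (since 2.76:1 is wider than 2.35:1).
Area ratio = (2.350)/(2.760) = 85.14%; the remaining 14.86% is cropped out.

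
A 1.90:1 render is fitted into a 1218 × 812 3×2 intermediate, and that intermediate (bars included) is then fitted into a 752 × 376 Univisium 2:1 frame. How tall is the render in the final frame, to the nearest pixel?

1.90:1 in 1218×812: fills the width, so the render is 1218.00 × 641.05.
The 3×2 canvas is height-limited in 752×376, giving 564.00 × 376.00; scale factor 0.4631.
Applying the same ×0.4631: 641.05 → 296.84.

297 px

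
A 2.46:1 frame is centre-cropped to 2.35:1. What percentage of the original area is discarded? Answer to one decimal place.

4.5%

The height stays; only width is cut (since 2.35:1 is narrower than 2.46:1).
Fraction kept = (2.350)/(2.460) ≈ 95.53%, so 4.47% is lost.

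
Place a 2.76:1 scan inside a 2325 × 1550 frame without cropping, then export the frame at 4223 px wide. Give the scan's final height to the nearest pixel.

1530 px

At 2325×1550 the scan is width-limited, so height = 2325 / 2.760 ≈ 842.39 px.
The frame scales by 4223/2325 = 1.8163; 842.39 × 1.8163 ≈ 1530.07 px.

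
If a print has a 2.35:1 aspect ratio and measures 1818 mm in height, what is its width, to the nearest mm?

At 2.35:1, 1818 × 2.350 ≈ 4272.30.

4272 mm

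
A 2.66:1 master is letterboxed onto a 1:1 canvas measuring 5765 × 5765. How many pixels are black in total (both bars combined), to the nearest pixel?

2.66:1 (2.660) > 1:1 (1.000), so the master fills the width.
That makes the image 2167.2932 px tall (5765 / 2.660).
Black = 5765 − 2167.2932 = 3597.7068 px.
Across the 5765-px span: 3597.7068 × 5765 ≈ 20740780 px.

20740780 pixels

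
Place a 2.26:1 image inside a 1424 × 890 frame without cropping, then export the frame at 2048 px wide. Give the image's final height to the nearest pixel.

Fitted into 1424×890, the image spans the width; its height is 1424 / 2.260 ≈ 630.09 px.
The frame scales by 2048/1424 = 1.4382; 630.09 × 1.4382 ≈ 906.19 px.

906 px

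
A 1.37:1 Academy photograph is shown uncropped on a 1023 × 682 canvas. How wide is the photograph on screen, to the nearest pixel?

1.37:1 Academy (1.370) < 3:2 (1.500), so the photograph fills the height.
That makes the image 934.34 px wide (682 × 1.370).

934 px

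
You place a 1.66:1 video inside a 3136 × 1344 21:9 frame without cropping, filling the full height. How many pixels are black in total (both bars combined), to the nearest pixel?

1216266 pixels

The video is 1344 × 1.660 ≈ 2231.0400 px wide.
Black = 3136 − 2231.0400 = 904.9600 px.
Across the 1344-px span: 904.9600 × 1344 ≈ 1216266 px.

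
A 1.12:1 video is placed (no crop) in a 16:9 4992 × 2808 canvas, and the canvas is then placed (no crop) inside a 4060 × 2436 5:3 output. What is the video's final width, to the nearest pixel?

2558 px

First fit — 1.12:1 into 4992×2808 spans the height: 3144.96 × 2808.00.
Second fit — the 16:9 canvas into 4060×2436 spans the width: 4060.00 × 2283.75 (×0.8133 from 4992×2808).
Applying the same ×0.8133: 3144.96 → 2557.80.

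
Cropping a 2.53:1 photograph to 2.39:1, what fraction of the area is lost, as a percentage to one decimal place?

2.39:1 is narrower than 2.53:1, so the crop keeps the full height and trims the width.
Area ratio = (2.390)/(2.530) = 94.47%; the remaining 5.53% is cropped out.

5.5%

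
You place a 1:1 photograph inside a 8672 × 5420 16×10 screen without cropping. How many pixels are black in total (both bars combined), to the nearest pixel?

Since 1.000 < 1.600, the photograph is height-limited.
The photograph is 5420 × 1/1 ≈ 5420.0000 px wide.
Leftover width: 8672 − 5420.0000 = 3252.0000 px.
Across the 5420-px span: 3252.0000 × 5420 ≈ 17625840 px.

17625840 pixels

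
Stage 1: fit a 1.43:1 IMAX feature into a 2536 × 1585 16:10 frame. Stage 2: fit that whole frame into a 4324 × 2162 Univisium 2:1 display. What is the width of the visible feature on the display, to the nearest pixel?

3092 px

First fit — 1.43:1 IMAX into 2536×1585 spans the height: 2266.55 × 1585.00.
Second fit — the 16:10 canvas into 4324×2162 spans the height: 3459.20 × 2162.00 (×1.3640 from 2536×1585).
The feature scales with it: width 2266.55 × 1.3640 ≈ 3091.66.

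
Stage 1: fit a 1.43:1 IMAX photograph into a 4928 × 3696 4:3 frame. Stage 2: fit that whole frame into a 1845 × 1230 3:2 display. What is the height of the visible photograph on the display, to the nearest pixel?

1147 px

Inside the 4928×3696 canvas the photograph is width-limited at 4928.00 × 3446.15.
The 4:3 canvas is height-limited in 1845×1230, giving 1640.00 × 1230.00; scale factor 0.3328.
Applying the same ×0.3328: 3446.15 → 1146.85.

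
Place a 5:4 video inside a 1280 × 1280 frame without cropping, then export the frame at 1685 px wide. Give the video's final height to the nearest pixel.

1348 px

Fitted into 1280×1280, the video spans the width; its height is 1280 × 4/5 ≈ 1024.00 px.
Resizing to 1685 px wide multiplies everything by 1.3164: 1024.00 → 1348.00 px.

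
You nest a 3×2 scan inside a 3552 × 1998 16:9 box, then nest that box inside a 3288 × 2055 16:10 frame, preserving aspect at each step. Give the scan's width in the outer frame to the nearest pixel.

First fit — 3×2 into 3552×1998 spans the height: 2997.00 × 1998.00.
16:9 in 3288×2055: fills the width, so the intermediate becomes 3288.00 × 1849.50 — a scale of ×0.9257.
Applying the same ×0.9257: 2997.00 → 2774.25.

2774 px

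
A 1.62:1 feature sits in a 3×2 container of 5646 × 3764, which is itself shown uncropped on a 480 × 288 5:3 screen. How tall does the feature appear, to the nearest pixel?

First fit — 1.62:1 into 5646×3764 spans the width: 5646.00 × 3485.19.
The 3×2 canvas is height-limited in 480×288, giving 432.00 × 288.00; scale factor 0.0765.
The feature scales with it: height 3485.19 × 0.0765 ≈ 266.67.

267 px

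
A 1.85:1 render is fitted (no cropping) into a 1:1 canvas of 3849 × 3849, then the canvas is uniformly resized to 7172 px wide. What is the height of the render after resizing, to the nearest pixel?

3877 px

In the 3849×3849 frame the render fills the width: height = 3849 / 1.850 ≈ 2080.54 px.
Resizing to 7172 px wide multiplies everything by 1.8633: 2080.54 → 3876.76 px.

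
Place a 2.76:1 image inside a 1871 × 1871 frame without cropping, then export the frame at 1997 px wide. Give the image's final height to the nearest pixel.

In the 1871×1871 frame the image fills the width: height = 1871 / 2.760 ≈ 677.90 px.
The frame scales by 1997/1871 = 1.0673; 677.90 × 1.0673 ≈ 723.55 px.

724 px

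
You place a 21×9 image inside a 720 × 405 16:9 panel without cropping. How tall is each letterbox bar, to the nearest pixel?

Since 2.333 > 1.778, the image is width-limited.
The image is 720 × 9/21 ≈ 308.57 px tall.
Black = 405 − 308.57 = 96.43 px, or 48.21 per bar.

48 px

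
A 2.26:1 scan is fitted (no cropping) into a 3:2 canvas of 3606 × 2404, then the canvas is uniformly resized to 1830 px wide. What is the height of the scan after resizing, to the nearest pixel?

Fitted into 3606×2404, the scan spans the width; its height is 3606 / 2.260 ≈ 1595.58 px.
Resizing to 1830 px wide multiplies everything by 0.5075: 1595.58 → 809.73 px.

810 px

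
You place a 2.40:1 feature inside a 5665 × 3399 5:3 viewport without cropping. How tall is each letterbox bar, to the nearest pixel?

2.40:1 (2.400) > 5:3 (1.667), so the feature fills the width.
The feature is 5665 / 2.400 ≈ 2360.42 px tall.
Black = 3399 − 2360.42 = 1038.58 px, or 519.29 per bar.

519 px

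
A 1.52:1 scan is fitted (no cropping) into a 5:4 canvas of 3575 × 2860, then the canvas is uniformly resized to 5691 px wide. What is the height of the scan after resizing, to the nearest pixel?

3744 px

Fitted into 3575×2860, the scan spans the width; its height is 3575 / 1.520 ≈ 2351.97 px.
The frame scales by 5691/3575 = 1.5919; 2351.97 × 1.5919 ≈ 3744.08 px.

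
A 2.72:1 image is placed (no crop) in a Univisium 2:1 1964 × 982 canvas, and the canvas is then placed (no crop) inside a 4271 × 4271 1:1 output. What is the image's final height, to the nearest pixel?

Inside the 1964×982 canvas the image is width-limited at 1964.00 × 722.06.
Second fit — the Univisium 2:1 canvas into 4271×4271 spans the width: 4271.00 × 2135.50 (×2.1746 from 1964×982).
Applying the same ×2.1746: 722.06 → 1570.22.

1570 px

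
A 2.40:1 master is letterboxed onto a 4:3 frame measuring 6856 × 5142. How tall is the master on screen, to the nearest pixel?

2.40:1 (2.400) > 4:3 (1.333), so the master fills the width.
The master is 6856 / 2.400 ≈ 2856.67 px tall.

2857 px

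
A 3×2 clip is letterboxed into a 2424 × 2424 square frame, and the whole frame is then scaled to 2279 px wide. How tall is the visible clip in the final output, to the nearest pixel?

In the 2424×2424 frame the clip fills the width: height = 2424 × 2/3 ≈ 1616.00 px.
Resizing to 2279 px wide multiplies everything by 0.9402: 1616.00 → 1519.33 px.

1519 px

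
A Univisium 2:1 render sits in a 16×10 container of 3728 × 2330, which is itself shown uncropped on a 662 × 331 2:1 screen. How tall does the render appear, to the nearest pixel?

Inside the 3728×2330 canvas the render is width-limited at 3728.00 × 1864.00.
16×10 in 662×331: fills the height, so the intermediate becomes 529.60 × 331.00 — a scale of ×0.1421.
So the render's height is 1864.00 × 0.1421 ≈ 264.80.

265 px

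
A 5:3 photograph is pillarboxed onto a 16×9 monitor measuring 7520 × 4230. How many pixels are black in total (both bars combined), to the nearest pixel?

5:3 is narrower than 16×9, so it spans the full height.
Content width = 4230 × 5/3 ≈ 7050.0000 px.
7520 − 7050.0000 = 470.0000 px of bars.
Across the 4230-px span: 470.0000 × 4230 ≈ 1988100 px.

1988100 pixels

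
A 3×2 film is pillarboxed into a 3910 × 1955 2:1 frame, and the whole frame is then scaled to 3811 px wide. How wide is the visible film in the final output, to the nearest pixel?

2858 px

At 3910×1955 the film is height-limited, so width = 1955 × 3/2 ≈ 2932.50 px.
The frame scales by 3811/3910 = 0.9747; 2932.50 × 0.9747 ≈ 2858.25 px.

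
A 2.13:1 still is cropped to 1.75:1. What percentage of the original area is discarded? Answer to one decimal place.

17.8%

1.75:1 is narrower than 2.13:1, so the crop keeps the full height and trims the width.
Fraction kept = (1.750)/(2.130) ≈ 82.16%, so 17.84% is lost.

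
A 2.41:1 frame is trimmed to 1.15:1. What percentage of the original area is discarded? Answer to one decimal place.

The height stays; only width is cut (since 1.15:1 is narrower than 2.41:1).
(1.150)/(2.410) ≈ 0.477 of the area survives, leaving 52.28% discarded.

52.3%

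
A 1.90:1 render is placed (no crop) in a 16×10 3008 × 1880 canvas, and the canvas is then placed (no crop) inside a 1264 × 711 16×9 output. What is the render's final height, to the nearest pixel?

599 px

Inside the 3008×1880 canvas the render is width-limited at 3008.00 × 1583.16.
16×10 in 1264×711: fills the height, so the intermediate becomes 1137.60 × 711.00 — a scale of ×0.3782.
Applying the same ×0.3782: 1583.16 → 598.74.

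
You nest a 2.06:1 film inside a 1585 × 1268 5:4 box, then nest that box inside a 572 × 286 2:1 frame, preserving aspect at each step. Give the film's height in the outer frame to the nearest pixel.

174 px

2.06:1 in 1585×1268: fills the width, so the film is 1585.00 × 769.42.
5:4 in 572×286: fills the height, so the intermediate becomes 357.50 × 286.00 — a scale of ×0.2256.
So the film's height is 769.42 × 0.2256 ≈ 173.54.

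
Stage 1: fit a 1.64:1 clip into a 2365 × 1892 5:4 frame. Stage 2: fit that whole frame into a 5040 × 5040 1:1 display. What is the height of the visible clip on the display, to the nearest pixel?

3073 px

1.64:1 in 2365×1892: fills the width, so the clip is 2365.00 × 1442.07.
Second fit — the 5:4 canvas into 5040×5040 spans the width: 5040.00 × 4032.00 (×2.1311 from 2365×1892).
So the clip's height is 1442.07 × 2.1311 ≈ 3073.17.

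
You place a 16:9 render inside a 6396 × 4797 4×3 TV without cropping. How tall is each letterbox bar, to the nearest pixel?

16:9 (1.778) > 4×3 (1.333), so the render fills the width.
The render is 6396 × 9/16 ≈ 3597.75 px tall.
4797 − 3597.75 = 1199.25 px of bars (599.62 each).

600 px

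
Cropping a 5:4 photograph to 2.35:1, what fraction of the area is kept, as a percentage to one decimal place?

Going from 5:4 to 2.35:1 means cutting height while keeping width.
Fraction kept = (1.250)/(2.350) ≈ 53.19%.

53.2%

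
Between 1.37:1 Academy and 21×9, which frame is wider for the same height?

21×9

1.37 and 21×9 = 2.333; 2.333 > 1.37.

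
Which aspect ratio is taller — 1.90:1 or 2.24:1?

1.90:1

1.9 and 2.24; 2.24 > 1.9. The smaller width-to-height ratio is the taller frame.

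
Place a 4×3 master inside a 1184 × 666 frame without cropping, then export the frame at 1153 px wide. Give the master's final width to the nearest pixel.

865 px

In the 1184×666 frame the master fills the height: width = 666 × 4/3 ≈ 888.00 px.
Scaling 1184 → 1153 is ×0.9738, so the width becomes 888.00 × 0.9738 ≈ 864.75 px.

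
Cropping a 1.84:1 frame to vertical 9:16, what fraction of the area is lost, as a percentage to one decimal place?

69.4%

vertical 9:16 is narrower than 1.84:1, so the crop keeps the full height and trims the width.
Area ratio = (0.562)/(1.840) = 30.57%; the remaining 69.43% is cropped out.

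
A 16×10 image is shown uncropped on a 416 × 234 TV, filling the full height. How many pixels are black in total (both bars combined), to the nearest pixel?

That makes the image 374.4000 px wide (234 × 16/10).
Leftover width: 416 − 374.4000 = 41.6000 px.
Bar area = 41.6000 × 234 ≈ 9734 px.

9734 pixels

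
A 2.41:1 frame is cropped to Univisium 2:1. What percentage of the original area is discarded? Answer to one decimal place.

The height stays; only width is cut (since Univisium 2:1 is narrower than 2.41:1).
Fraction kept = (2.000)/(2.410) ≈ 82.99%, so 17.01% is lost.

17.0%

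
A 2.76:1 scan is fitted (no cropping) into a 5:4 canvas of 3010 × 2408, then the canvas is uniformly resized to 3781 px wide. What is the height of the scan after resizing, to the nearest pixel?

Fitted into 3010×2408, the scan spans the width; its height is 3010 / 2.760 ≈ 1090.58 px.
Resizing to 3781 px wide multiplies everything by 1.2561: 1090.58 → 1369.93 px.

1370 px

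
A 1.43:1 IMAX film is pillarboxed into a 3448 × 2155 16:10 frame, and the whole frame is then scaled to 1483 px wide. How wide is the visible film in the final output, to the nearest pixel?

At 3448×2155 the film is height-limited, so width = 2155 × 1.430 ≈ 3081.65 px.
Resizing to 1483 px wide multiplies everything by 0.4301: 3081.65 → 1325.43 px.

1325 px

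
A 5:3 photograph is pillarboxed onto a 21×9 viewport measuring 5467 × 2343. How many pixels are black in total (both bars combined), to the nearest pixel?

Since 1.667 < 2.333, the photograph is height-limited.
Content width = 2343 × 5/3 ≈ 3905.0000 px.
5467 − 3905.0000 = 1562.0000 px of bars.
Bar area = 1562.0000 × 2343 ≈ 3659766 px.

3659766 pixels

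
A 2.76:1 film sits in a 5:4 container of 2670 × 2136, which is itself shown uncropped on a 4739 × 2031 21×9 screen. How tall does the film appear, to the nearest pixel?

920 px

First fit — 2.76:1 into 2670×2136 spans the width: 2670.00 × 967.39.
The 5:4 canvas is height-limited in 4739×2031, giving 2538.75 × 2031.00; scale factor 0.9508.
The film scales with it: height 967.39 × 0.9508 ≈ 919.84.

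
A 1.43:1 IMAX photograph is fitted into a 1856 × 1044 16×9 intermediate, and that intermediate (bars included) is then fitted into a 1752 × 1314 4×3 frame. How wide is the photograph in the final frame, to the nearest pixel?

Inside the 1856×1044 canvas the photograph is height-limited at 1492.92 × 1044.00.
Second fit — the 16×9 canvas into 1752×1314 spans the width: 1752.00 × 985.50 (×0.9440 from 1856×1044).
The photograph scales with it: width 1492.92 × 0.9440 ≈ 1409.27.

1409 px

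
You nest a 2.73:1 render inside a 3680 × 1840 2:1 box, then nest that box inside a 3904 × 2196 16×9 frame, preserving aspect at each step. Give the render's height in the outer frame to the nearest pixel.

1430 px

Inside the 3680×1840 canvas the render is width-limited at 3680.00 × 1347.99.
The 2:1 canvas is width-limited in 3904×2196, giving 3904.00 × 1952.00; scale factor 1.0609.
Applying the same ×1.0609: 1347.99 → 1430.04.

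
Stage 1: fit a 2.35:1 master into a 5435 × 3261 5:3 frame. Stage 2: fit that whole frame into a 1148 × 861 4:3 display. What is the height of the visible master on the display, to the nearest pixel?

First fit — 2.35:1 into 5435×3261 spans the width: 5435.00 × 2312.77.
The 5:3 canvas is width-limited in 1148×861, giving 1148.00 × 688.80; scale factor 0.2112.
So the master's height is 2312.77 × 0.2112 ≈ 488.51.

489 px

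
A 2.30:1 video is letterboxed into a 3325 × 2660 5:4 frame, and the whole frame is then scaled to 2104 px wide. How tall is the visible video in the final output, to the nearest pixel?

In the 3325×2660 frame the video fills the width: height = 3325 / 2.300 ≈ 1445.65 px.
The frame scales by 2104/3325 = 0.6328; 1445.65 × 0.6328 ≈ 914.78 px.

915 px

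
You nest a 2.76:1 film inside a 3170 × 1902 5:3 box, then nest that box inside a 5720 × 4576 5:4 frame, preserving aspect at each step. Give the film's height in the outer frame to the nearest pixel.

2072 px

First fit — 2.76:1 into 3170×1902 spans the width: 3170.00 × 1148.55.
The 5:3 canvas is width-limited in 5720×4576, giving 5720.00 × 3432.00; scale factor 1.8044.
The film scales with it: height 1148.55 × 1.8044 ≈ 2072.46.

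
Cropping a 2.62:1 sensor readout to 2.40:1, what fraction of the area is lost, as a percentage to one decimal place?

8.4%

Going from 2.62:1 to 2.40:1 means cutting width while keeping height.
(2.400)/(2.620) ≈ 0.916 of the area survives, leaving 8.40% discarded.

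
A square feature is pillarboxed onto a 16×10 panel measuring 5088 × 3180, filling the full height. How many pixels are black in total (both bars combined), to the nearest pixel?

The feature is 3180 × 1/1 ≈ 3180.0000 px wide.
Black = 5088 − 3180.0000 = 1908.0000 px.
Across the 3180-px span: 1908.0000 × 3180 ≈ 6067440 px.

6067440 pixels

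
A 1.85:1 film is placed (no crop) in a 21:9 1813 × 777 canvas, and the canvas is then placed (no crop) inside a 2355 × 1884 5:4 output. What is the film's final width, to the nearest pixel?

1867 px

1.85:1 in 1813×777: fills the height, so the film is 1437.45 × 777.00.
Second fit — the 21:9 canvas into 2355×1884 spans the width: 2355.00 × 1009.29 (×1.2990 from 1813×777).
So the film's width is 1437.45 × 1.2990 ≈ 1867.18.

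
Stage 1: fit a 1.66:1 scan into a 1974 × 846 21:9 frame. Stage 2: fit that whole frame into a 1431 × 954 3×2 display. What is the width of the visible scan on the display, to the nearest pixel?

1018 px

First fit — 1.66:1 into 1974×846 spans the height: 1404.36 × 846.00.
21:9 in 1431×954: fills the width, so the intermediate becomes 1431.00 × 613.29 — a scale of ×0.7249.
The scan scales with it: width 1404.36 × 0.7249 ≈ 1018.05.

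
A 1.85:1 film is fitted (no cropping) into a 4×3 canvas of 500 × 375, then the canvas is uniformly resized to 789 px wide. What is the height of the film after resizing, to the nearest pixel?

426 px

In the 500×375 frame the film fills the width: height = 500 / 1.850 ≈ 270.27 px.
Scaling 500 → 789 is ×1.5780, so the height becomes 270.27 × 1.5780 ≈ 426.49 px.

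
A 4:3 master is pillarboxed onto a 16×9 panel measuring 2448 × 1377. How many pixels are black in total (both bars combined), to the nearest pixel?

842724 pixels

4:3 (1.333) < 16×9 (1.778), so the master fills the height.
That makes the image 1836.0000 px wide (1377 × 4/3).
2448 − 1836.0000 = 612.0000 px of bars.
Across the 1377-px span: 612.0000 × 1377 ≈ 842724 px.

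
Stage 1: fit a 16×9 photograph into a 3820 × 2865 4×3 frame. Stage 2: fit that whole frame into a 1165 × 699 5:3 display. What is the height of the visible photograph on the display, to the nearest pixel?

First fit — 16×9 into 3820×2865 spans the width: 3820.00 × 2148.75.
The 4×3 canvas is height-limited in 1165×699, giving 932.00 × 699.00; scale factor 0.2440.
So the photograph's height is 2148.75 × 0.2440 ≈ 524.25.

524 px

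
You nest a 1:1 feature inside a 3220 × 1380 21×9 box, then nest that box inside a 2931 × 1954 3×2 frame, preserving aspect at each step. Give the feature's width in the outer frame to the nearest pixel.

1256 px

1:1 in 3220×1380: fills the height, so the feature is 1380.00 × 1380.00.
The 21×9 canvas is width-limited in 2931×1954, giving 2931.00 × 1256.14; scale factor 0.9102.
The feature scales with it: width 1380.00 × 0.9102 ≈ 1256.14.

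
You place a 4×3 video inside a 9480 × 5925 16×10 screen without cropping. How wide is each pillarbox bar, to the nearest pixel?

790 px

4×3 is narrower than 16×10, so it spans the full height.
The video is 5925 × 4/3 ≈ 7900.00 px wide.
9480 − 7900.00 = 1580.00 px of bars (790.00 each).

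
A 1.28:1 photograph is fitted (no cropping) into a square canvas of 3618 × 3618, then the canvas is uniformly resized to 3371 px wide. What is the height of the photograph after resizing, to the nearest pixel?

2634 px

In the 3618×3618 frame the photograph fills the width: height = 3618 / 1.280 ≈ 2826.56 px.
Resizing to 3371 px wide multiplies everything by 0.9317: 2826.56 → 2633.59 px.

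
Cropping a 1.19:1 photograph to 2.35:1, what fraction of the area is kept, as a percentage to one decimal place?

50.6%

2.35:1 is wider than 1.19:1, so the crop keeps the full width and trims the height.
Fraction kept = (1.190)/(2.350) ≈ 50.64%.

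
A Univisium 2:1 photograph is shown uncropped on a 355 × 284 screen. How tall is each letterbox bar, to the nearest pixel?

Univisium 2:1 is wider than 5:4, so it spans the full width.
Content height = 355 × 1/2 ≈ 177.50 px.
Leftover height: 284 − 177.50 = 106.50 px → 53.25 each side.

53 px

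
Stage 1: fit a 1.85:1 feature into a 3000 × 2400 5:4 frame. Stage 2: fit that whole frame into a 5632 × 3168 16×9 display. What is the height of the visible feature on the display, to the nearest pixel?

2141 px

First fit — 1.85:1 into 3000×2400 spans the width: 3000.00 × 1621.62.
The 5:4 canvas is height-limited in 5632×3168, giving 3960.00 × 3168.00; scale factor 1.3200.
The feature scales with it: height 1621.62 × 1.3200 ≈ 2140.54.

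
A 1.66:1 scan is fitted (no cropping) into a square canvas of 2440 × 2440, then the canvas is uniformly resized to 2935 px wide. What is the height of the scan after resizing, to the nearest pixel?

Fitted into 2440×2440, the scan spans the width; its height is 2440 / 1.660 ≈ 1469.88 px.
Resizing to 2935 px wide multiplies everything by 1.2029: 1469.88 → 1768.07 px.

1768 px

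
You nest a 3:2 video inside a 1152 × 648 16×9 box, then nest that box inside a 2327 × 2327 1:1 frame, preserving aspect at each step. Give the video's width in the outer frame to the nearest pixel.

1963 px

First fit — 3:2 into 1152×648 spans the height: 972.00 × 648.00.
16×9 in 2327×2327: fills the width, so the intermediate becomes 2327.00 × 1308.94 — a scale of ×2.0200.
Applying the same ×2.0200: 972.00 → 1963.41.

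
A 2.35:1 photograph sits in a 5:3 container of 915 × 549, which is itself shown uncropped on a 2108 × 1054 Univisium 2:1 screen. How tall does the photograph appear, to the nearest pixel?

2.35:1 in 915×549: fills the width, so the photograph is 915.00 × 389.36.
The 5:3 canvas is height-limited in 2108×1054, giving 1756.67 × 1054.00; scale factor 1.9199.
Applying the same ×1.9199: 389.36 → 747.52.

748 px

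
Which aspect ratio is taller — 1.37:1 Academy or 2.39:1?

1.37:1 Academy

1.37 and 2.39; 2.39 > 1.37. The smaller width-to-height ratio is the taller frame.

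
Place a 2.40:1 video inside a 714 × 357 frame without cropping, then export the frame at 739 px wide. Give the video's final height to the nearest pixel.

308 px

Fitted into 714×357, the video spans the width; its height is 714 / 2.400 ≈ 297.50 px.
Scaling 714 → 739 is ×1.0350, so the height becomes 297.50 × 1.0350 ≈ 307.92 px.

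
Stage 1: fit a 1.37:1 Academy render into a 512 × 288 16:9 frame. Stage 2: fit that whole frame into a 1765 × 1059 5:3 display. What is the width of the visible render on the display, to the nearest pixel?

First fit — 1.37:1 Academy into 512×288 spans the height: 394.56 × 288.00.
Second fit — the 16:9 canvas into 1765×1059 spans the width: 1765.00 × 992.81 (×3.4473 from 512×288).
Applying the same ×3.4473: 394.56 → 1360.15.

1360 px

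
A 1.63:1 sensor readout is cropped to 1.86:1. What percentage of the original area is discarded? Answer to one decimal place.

12.4%

1.86:1 is wider than 1.63:1, so the crop keeps the full width and trims the height.
Fraction kept = (1.630)/(1.860) ≈ 87.63%, so 12.37% is lost.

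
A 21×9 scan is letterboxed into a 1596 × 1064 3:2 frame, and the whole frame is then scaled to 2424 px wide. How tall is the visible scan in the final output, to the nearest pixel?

1039 px

In the 1596×1064 frame the scan fills the width: height = 1596 × 9/21 ≈ 684.00 px.
Resizing to 2424 px wide multiplies everything by 1.5188: 684.00 → 1038.86 px.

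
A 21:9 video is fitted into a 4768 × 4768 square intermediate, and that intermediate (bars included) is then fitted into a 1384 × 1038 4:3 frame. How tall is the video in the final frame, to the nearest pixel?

21:9 in 4768×4768: fills the width, so the video is 4768.00 × 2043.43.
The square canvas is height-limited in 1384×1038, giving 1038.00 × 1038.00; scale factor 0.2177.
Applying the same ×0.2177: 2043.43 → 444.86.

445 px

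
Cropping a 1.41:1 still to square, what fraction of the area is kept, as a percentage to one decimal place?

70.9%

square is narrower than 1.41:1, so the crop keeps the full height and trims the width.
Fraction kept = (1.000)/(1.410) ≈ 70.92%.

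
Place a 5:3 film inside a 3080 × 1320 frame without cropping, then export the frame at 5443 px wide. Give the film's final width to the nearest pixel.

At 3080×1320 the film is height-limited, so width = 1320 × 5/3 ≈ 2200.00 px.
The frame scales by 5443/3080 = 1.7672; 2200.00 × 1.7672 ≈ 3887.86 px.

3888 px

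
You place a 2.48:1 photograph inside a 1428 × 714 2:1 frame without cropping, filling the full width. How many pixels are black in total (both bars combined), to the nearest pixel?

197340 pixels

Content height = 1428 / 2.480 ≈ 575.8065 px.
Leftover height: 714 − 575.8065 = 138.1935 px.
Bar area = 138.1935 × 1428 ≈ 197340 px.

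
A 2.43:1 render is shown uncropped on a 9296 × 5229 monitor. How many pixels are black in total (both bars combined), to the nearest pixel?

13046802 pixels

2.43:1 (2.430) > 16×9 (1.778), so the render fills the width.
The render is 9296 / 2.430 ≈ 3825.5144 px tall.
Leftover height: 5229 − 3825.5144 = 1403.4856 px.
Bar area = 1403.4856 × 9296 ≈ 13046802 px.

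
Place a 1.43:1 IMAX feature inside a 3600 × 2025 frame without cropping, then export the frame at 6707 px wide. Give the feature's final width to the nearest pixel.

5395 px

Fitted into 3600×2025, the feature spans the height; its width is 2025 × 1.430 ≈ 2895.75 px.
Scaling 3600 → 6707 is ×1.8631, so the width becomes 2895.75 × 1.8631 ≈ 5394.94 px.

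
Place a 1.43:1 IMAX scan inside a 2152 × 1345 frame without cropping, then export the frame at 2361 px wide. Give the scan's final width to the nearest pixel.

2110 px

In the 2152×1345 frame the scan fills the height: width = 1345 × 1.430 ≈ 1923.35 px.
The frame scales by 2361/2152 = 1.0971; 1923.35 × 1.0971 ≈ 2110.14 px.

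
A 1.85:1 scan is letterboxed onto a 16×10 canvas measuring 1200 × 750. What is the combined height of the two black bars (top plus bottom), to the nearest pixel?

1.85:1 is wider than 16×10, so it spans the full width.
That makes the image 648.65 px tall (1200 / 1.850).
750 − 648.65 = 101.35 px of bars.

101 px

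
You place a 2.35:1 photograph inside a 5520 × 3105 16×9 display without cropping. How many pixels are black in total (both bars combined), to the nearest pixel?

4173472 pixels

2.35:1 (2.350) > 16×9 (1.778), so the photograph fills the width.
The photograph is 5520 / 2.350 ≈ 2348.9362 px tall.
3105 − 2348.9362 = 756.0638 px of bars.
That's 756.0638 × 5520 ≈ 4173472 black pixels.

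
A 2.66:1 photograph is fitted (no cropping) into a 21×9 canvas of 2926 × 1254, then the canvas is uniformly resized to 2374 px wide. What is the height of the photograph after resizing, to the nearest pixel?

At 2926×1254 the photograph is width-limited, so height = 2926 / 2.660 ≈ 1100.00 px.
The frame scales by 2374/2926 = 0.8113; 1100.00 × 0.8113 ≈ 892.48 px.

892 px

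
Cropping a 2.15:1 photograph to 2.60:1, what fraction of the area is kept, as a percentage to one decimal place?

82.7%

Going from 2.15:1 to 2.60:1 means cutting height while keeping width.
Fraction kept = (2.150)/(2.600) ≈ 82.69%.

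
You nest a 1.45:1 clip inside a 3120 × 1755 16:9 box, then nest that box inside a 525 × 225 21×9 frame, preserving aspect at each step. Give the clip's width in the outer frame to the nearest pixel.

326 px

Inside the 3120×1755 canvas the clip is height-limited at 2544.75 × 1755.00.
The 16:9 canvas is height-limited in 525×225, giving 400.00 × 225.00; scale factor 0.1282.
Applying the same ×0.1282: 2544.75 → 326.25.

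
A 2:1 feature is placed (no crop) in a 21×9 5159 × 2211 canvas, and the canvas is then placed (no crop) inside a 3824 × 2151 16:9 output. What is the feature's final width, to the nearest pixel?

First fit — 2:1 into 5159×2211 spans the height: 4422.00 × 2211.00.
The 21×9 canvas is width-limited in 3824×2151, giving 3824.00 × 1638.86; scale factor 0.7412.
So the feature's width is 4422.00 × 0.7412 ≈ 3277.71.

3278 px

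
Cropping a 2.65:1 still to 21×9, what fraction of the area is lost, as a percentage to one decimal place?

11.9%

Going from 2.65:1 to 21×9 means cutting width while keeping height.
Fraction kept = (2.333)/(2.650) ≈ 88.05%, so 11.95% is lost.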